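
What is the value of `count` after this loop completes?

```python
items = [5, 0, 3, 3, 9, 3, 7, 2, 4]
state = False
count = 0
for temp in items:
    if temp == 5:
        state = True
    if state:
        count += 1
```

Count elements after first 5 in [5, 0, 3, 3, 9, 3, 7, 2, 4]
`count` takes the values: 0 → 1 → 2 → 3 → 4 → 5 → 6 → 7 → 8 → 9

Answer: 9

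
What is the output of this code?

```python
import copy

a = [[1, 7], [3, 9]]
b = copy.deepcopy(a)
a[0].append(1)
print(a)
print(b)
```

Key concept: deep copy is fully independent.
Step by step:
`a = [[1, 7], [3, 9]]` → a = [[1, 7], [3, 9]]
`b = copy.deepcopy(a)` → b = [[1, 7], [3, 9]]
`a[0].append(1)` → a = [[1, 7, 1], [3, 9]]
`print(a)` → prints [[1, 7, 1], [3, 9]]
`print(b)` → prints [[1, 7], [3, 9]]

Answer:
[[1, 7, 1], [3, 9]]
[[1, 7], [3, 9]]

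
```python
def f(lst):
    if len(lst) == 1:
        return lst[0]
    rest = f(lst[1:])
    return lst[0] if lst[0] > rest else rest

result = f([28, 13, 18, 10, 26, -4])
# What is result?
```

Recursive max over [28, 13, 18, 10, 26, -4] = 28

Answer: 28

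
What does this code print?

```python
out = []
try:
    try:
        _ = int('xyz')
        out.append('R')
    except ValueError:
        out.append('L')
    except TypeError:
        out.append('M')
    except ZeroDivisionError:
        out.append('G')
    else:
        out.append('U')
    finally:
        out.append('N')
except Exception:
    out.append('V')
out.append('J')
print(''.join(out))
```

Execution trace: 'L' (inner except ValueError) → 'N' (inner finally) → 'J' (after the try/except). Output: LNJ

Answer: LNJ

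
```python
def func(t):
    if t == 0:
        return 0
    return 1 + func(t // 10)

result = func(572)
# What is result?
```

Count of digits of 572: 3

Answer: 3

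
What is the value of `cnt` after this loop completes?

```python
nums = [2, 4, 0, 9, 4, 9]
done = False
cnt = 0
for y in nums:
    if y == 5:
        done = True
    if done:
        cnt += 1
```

Count elements after first 5 in [2, 4, 0, 9, 4, 9]
`cnt` takes the values: 0

Answer: 0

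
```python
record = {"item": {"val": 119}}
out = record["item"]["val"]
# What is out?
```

Trace:
`record = {"item": {"val": 119}}` → record = {'item': {'val': 119}}
`out = record["item"]["val"]` → out = 119
So out = 119

Answer: 119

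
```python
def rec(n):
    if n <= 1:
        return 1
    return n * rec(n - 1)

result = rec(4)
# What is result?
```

rec(4) = 4 * 3 * 2 * 1 = 24

Answer: 24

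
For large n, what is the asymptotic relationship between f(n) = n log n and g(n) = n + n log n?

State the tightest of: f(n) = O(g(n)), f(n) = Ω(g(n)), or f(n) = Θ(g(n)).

n log n vs n + n log n: f(n) = Θ(g(n)) — they are asymptotically equivalent (the n term is dominated).

Answer: f(n) = Θ(g(n)) — they are asymptotically equivalent (the n term is dominated).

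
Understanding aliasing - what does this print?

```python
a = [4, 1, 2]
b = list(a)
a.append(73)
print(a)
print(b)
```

Key concept: list() constructor creates copy.
Step by step:
`a = [4, 1, 2]` → a = [4, 1, 2]
`b = list(a)` → b = [4, 1, 2]
`a.append(73)` → a = [4, 1, 2, 73]
`print(a)` → prints [4, 1, 2, 73]
`print(b)` → prints [4, 1, 2]

Answer:
[4, 1, 2, 73]
[4, 1, 2]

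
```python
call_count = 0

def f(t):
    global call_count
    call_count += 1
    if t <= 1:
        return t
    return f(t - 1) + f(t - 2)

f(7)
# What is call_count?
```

Calls(t) = 1 + Calls(t-1) + Calls(t-2); Calls(0)=Calls(1)=1. For t=7 this gives 41.

Answer: 41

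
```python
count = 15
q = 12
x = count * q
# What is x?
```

Trace:
`count = 15` → count = 15
`q = 12` → q = 12
`x = count * q` → x = 180
So x = 180

Answer: 180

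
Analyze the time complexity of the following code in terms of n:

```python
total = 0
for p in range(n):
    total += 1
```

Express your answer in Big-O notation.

Each loop level contributes: n. Multiplying the contributions gives O(n).

Answer: O(n)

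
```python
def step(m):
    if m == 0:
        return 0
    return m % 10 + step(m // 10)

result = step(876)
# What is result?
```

Sum of digits of 876: 6 + 7 + 8 = 21

Answer: 21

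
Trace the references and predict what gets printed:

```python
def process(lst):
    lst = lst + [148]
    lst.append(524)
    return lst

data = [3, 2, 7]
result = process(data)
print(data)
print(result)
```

Key concept: rebinding parameter vs mutation.
Step by step:
`data = [3, 2, 7]` → data = [3, 2, 7]
`result = process(data)` → result = [3, 2, 7, 148, 524]
`print(data)` → prints [3, 2, 7]
`print(result)` → prints [3, 2, 7, 148, 524]

Answer:
[3, 2, 7]
[3, 2, 7, 148, 524]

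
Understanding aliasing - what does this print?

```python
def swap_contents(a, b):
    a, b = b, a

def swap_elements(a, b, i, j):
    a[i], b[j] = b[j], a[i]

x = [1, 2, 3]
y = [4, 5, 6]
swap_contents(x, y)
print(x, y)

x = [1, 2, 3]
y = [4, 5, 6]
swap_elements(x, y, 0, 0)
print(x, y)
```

Key concept: parameter rebinding vs mutation.
Step by step:
`x = [1, 2, 3]` → x = [1, 2, 3]
`y = [4, 5, 6]` → y = [4, 5, 6]
`swap_contents(x, y)` → no visible change to tracked variables
`print(x, y)` → prints [1, 2, 3] [4, 5, 6]
`x = [1, 2, 3]` → x = [1, 2, 3]
`y = [4, 5, 6]` → y = [4, 5, 6]
`swap_elements(x, y, 0, 0)` → x = [4, 2, 3]; y = [1, 5, 6]
`print(x, y)` → prints [4, 2, 3] [1, 5, 6]

Answer:
[1, 2, 3] [4, 5, 6]
[4, 2, 3] [1, 5, 6]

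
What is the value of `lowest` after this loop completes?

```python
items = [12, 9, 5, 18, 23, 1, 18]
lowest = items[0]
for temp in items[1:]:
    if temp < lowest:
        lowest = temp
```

Minimum of [12, 9, 5, 18, 23, 1, 18]
`lowest` takes the values: 12 → 9 → 5 → 1

Answer: 1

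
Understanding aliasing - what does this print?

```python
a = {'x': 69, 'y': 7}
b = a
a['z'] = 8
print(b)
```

Key concept: dict aliasing.
Step by step:
`a = {'x': 69, 'y': 7}` → a = {'x': 69, 'y': 7}
`b = a` → b = {'x': 69, 'y': 7} (same object as a)
`a['z'] = 8` → a = {'x': 69, 'y': 7, 'z': 8} (same object as b); b = {'x': 69, 'y': 7, 'z': 8} (same object as a)
`print(b)` → prints {'x': 69, 'y': 7, 'z': 8}

Answer: {'x': 69, 'y': 7, 'z': 8}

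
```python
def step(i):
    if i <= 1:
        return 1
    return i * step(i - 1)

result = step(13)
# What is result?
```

step(13) = 13 * 12 * 11 * 10 * 9 * 8 * 7 * 6 * 5 * 4 * 3 * 2 * 1 = 6227020800

Answer: 6227020800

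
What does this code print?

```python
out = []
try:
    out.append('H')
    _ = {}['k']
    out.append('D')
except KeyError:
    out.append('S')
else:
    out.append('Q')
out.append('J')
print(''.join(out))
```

Execution trace: 'H' (try body) → 'S' (except KeyError) → 'J' (after the try/except). Output: HSJ

Answer: HSJ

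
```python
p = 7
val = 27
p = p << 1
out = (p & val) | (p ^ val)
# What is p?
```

Trace:
`p = 7` → p = 7
`val = 27` → val = 27
`p = p << 1` → p = 14
`out = (p & val) | (p ^ val)` → out = 31
So p = 14

Answer: 14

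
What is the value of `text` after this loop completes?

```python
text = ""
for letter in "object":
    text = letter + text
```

Reverse 'object'
`text` takes the values: "" → "o" → "bo" → "jbo" → "ejbo" → "cejbo" → "tcejbo"

Answer: "tcejbo"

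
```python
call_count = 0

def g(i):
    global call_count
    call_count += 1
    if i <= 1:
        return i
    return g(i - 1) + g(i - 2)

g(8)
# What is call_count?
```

Calls(i) = 1 + Calls(i-1) + Calls(i-2); Calls(0)=Calls(1)=1. For i=8 this gives 67.

Answer: 67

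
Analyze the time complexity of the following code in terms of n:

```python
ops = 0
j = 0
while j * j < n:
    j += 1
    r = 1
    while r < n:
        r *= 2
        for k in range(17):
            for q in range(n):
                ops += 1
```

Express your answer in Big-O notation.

Each loop level contributes: √n × log n × 1 × n. Multiplying the contributions gives O(n√n log n).

Answer: O(n√n log n)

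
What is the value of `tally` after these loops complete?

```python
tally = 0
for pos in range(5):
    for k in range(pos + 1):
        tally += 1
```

Triangle: 1 + 2 + ... + 5
`tally` takes the values: 0 → 1 → 2 → 3 → 4 → 5 → 6 → 7 → 8 → 9 → 10 → 11 → 12 → 13 → 14 → 15

Answer: 15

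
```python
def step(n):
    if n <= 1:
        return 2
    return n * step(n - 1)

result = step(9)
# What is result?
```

step(9) = 9 * 8 * 7 * 6 * 5 * 4 * 3 * 2 * 2 = 725760

Answer: 725760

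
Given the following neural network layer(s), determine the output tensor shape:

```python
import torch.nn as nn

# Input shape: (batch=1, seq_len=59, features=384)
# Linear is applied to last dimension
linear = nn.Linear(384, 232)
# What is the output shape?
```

Input: (1, 59, 384) -> Output: (1, 59, 232)

Answer: (1, 59, 232)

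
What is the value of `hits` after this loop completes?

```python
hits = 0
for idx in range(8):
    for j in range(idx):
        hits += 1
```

Triangle number: 0+1+2+...+7
`hits` takes the values: 0 → 1 → 2 → 3 → 4 → 5 → 6 → 7 → 8 → 9 → 10 → 11 → 12 → 13 → 14 → 15 → 16 → 17 → 18 → 19 → 20 → 21 → 22 → 23 → 24 → 25 → 26 → 27 → 28

Answer: 28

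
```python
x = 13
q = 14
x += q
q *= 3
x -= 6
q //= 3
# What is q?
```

Trace:
`x = 13` → x = 13
`q = 14` → q = 14
`x += q` → x = 27
`q *= 3` → q = 42
`x -= 6` → x = 21
`q //= 3` → q = 14
So q = 14

Answer: 14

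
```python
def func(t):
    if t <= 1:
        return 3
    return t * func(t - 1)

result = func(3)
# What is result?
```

func(3) = 3 * 2 * 3 = 18

Answer: 18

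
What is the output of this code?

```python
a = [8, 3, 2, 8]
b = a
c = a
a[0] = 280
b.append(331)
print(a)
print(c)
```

Key concept: multiple aliases.
Step by step:
`a = [8, 3, 2, 8]` → a = [8, 3, 2, 8]
`b = a` → b = [8, 3, 2, 8] (same object as a)
`c = a` → c = [8, 3, 2, 8] (same object as a, b)
`a[0] = 280` → a = [280, 3, 2, 8] (same object as b, c); b = [280, 3, 2, 8] (same object as a, c); c = [280, 3, 2, 8] (same object as a, b)
`b.append(331)` → a = [280, 3, 2, 8, 331] (same object as b, c); b = [280, 3, 2, 8, 331] (same object as a, c); c = [280, 3, 2, 8, 331] (same object as a, b)
`print(a)` → prints [280, 3, 2, 8, 331]
`print(c)` → prints [280, 3, 2, 8, 331]

Answer:
[280, 3, 2, 8, 331]
[280, 3, 2, 8, 331]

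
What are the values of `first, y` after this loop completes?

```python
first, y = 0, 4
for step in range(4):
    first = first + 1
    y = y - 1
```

first goes 0→4, y goes 4→0
`first, y` takes the values: (0, 4) → (1, 4) → (1, 3) → (2, 3) → (2, 2) → (3, 2) → (3, 1) → (4, 1) → (4, 0)

Answer: 4, 0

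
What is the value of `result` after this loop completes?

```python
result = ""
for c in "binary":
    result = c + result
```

Reverse 'binary'
`result` takes the values: "" → "b" → "ib" → "nib" → "anib" → "ranib" → "yranib"

Answer: "yranib"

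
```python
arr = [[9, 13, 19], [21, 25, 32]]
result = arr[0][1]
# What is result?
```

Trace:
`arr = [[9, 13, 19], [21, 25, 32]]` → arr = [[9, 13, 19], [21, 25, 32]]
`result = arr[0][1]` → result = 13
So result = 13

Answer: 13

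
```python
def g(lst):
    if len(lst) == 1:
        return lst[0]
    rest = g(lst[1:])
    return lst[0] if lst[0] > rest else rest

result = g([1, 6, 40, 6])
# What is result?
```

Recursive max over [1, 6, 40, 6] = 40

Answer: 40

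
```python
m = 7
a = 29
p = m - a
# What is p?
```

Trace:
`m = 7` → m = 7
`a = 29` → a = 29
`p = m - a` → p = -22
So p = -22

Answer: -22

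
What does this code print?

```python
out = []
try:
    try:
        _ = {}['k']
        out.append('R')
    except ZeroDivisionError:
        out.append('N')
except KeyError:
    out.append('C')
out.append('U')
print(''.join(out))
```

Execution trace: 'C' (outer except KeyError) → 'U' (after the try/except). Output: CU

Answer: CU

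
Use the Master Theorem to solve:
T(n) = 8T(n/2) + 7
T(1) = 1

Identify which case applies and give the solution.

a=8, b=2, f(n)=7. log_2(8) = 3. Since c=0 < 3, Case 1 applies: T(n) = Θ(n^log_b(a)) = O(n^3).

Answer: O(n^3) - Case 1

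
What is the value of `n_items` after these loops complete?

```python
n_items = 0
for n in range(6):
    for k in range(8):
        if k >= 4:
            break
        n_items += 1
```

Inner breaks at 4, outer runs 6 times
`n_items` takes the values: 0 → 1 → 2 → 3 → 4 → 5 → 6 → 7 → 8 → 9 → 10 → 11 → 12 → 13 → 14 → 15 → 16 → 17 → 18 → 19 → 20 → 21 → 22 → 23 → 24

Answer: 24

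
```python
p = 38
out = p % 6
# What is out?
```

Trace:
`p = 38` → p = 38
`out = p % 6` → out = 2
So out = 2

Answer: 2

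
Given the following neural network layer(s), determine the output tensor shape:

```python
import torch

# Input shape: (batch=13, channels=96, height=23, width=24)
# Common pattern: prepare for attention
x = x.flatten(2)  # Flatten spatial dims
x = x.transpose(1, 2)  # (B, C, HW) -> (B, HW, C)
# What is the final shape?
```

Input: (13, 96, 23, 24) -> after flatten(2): (13, 96, 552) -> Output: (13, 552, 96)

Answer: (13, 552, 96)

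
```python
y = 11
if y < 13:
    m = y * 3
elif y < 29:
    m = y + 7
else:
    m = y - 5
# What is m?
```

Trace:
`y = 11` → y = 11
`if y < 13: ...` → y < 13 is True → m = 33
So m = 33

Answer: 33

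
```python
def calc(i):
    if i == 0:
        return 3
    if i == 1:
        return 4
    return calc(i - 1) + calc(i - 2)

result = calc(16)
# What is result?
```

Build up from base cases: calc(0)=3, calc(1)=4, calc(2)=7, calc(3)=11, calc(4)=18, calc(5)=29, calc(6)=47, ..., calc(16)=5778

Answer: 5778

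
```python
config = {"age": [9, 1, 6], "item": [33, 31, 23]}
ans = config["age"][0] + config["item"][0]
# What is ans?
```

Trace:
`config = {"age": [9, 1, 6], "item": [33, 31, 23]}` → config = {'age': [9, 1, 6], 'item': [33, 31, 23]}
`ans = config["age"][0] + config["item"][0]` → ans = 42
So ans = 42

Answer: 42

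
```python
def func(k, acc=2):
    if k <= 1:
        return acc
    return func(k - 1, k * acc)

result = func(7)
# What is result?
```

Accumulator trace (n, acc): (7, 2) -> (6, 14) -> (5, 84) -> (4, 420) -> (3, 1680) -> (2, 5040) -> (1, 10080) -> return 10080

Answer: 10080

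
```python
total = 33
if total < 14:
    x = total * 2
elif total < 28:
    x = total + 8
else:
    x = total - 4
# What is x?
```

Trace:
`total = 33` → total = 33
`if total < 14: ...` → total < 14 is False, total < 28 is False, take else branch → x = 29
So x = 29

Answer: 29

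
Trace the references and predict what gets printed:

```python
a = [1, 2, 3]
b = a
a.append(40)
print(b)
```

Key concept: basic list aliasing.
Step by step:
`a = [1, 2, 3]` → a = [1, 2, 3]
`b = a` → b = [1, 2, 3] (same object as a)
`a.append(40)` → a = [1, 2, 3, 40] (same object as b); b = [1, 2, 3, 40] (same object as a)
`print(b)` → prints [1, 2, 3, 40]

Answer: [1, 2, 3, 40]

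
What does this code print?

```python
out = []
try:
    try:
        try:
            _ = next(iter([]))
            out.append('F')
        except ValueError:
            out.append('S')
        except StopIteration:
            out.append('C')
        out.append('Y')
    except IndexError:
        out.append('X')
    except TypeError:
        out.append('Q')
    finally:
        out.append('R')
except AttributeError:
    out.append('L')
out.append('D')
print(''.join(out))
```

Execution trace: 'C' (inner except StopIteration) → 'Y' (try body, no exception) → 'R' (finally) → 'D' (after the try/except). Output: CYRD

Answer: CYRD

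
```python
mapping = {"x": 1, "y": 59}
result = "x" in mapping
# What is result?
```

Trace:
`mapping = {"x": 1, "y": 59}` → mapping = {'x': 1, 'y': 59}
`result = "x" in mapping` → result = True
So result = True

Answer: True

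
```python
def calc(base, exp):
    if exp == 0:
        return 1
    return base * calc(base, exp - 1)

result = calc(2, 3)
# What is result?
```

calc(2, 3) = 2 * 2 * 2 = 8

Answer: 8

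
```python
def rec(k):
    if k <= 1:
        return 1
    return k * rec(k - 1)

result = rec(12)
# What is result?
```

rec(12) = 12 * 11 * 10 * 9 * 8 * 7 * 6 * 5 * 4 * 3 * 2 * 1 = 479001600

Answer: 479001600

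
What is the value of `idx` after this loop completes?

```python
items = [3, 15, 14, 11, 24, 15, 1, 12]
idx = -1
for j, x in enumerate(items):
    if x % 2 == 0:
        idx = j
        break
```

First even number index in [3, 15, 14, 11, 24, 15, 1, 12]
`idx` takes the values: -1 → 2

Answer: 2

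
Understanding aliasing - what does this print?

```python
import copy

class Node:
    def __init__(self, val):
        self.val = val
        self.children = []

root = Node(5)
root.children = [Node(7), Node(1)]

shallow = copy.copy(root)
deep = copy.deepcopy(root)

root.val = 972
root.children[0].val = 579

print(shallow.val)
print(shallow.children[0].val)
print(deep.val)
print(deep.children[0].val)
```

Key concept: deep copy with custom objects.
Step by step:
`root = Node(5)` → root = Node(val=5, children=[])
`root.children = [Node(7), Node(1)]` → root = Node(val=5, children=[Node(val=7, children=[]), Node(val=1, children=[])])
`shallow = copy.copy(root)` → shallow = Node(val=5, children=[Node(val=7, children=[]), Node(val=1, children=[])])
`deep = copy.deepcopy(root)` → deep = Node(val=5, children=[Node(val=7, children=[]), Node(val=1, children=[])])
`root.val = 972` → root = Node(val=972, children=[Node(val=7, children=[]), Node(val=1, children=[])])
`root.children[0].val = 579` → root = Node(val=972, children=[Node(val=579, children=[]), Node(val=1, children=[])]); shallow = Node(val=5, children=[Node(val=579, children=[]), Node(val=1, children=[])])
`print(shallow.val)` → prints 5
`print(shallow.children[0].val)` → prints 579
`print(deep.val)` → prints 5
`print(deep.children[0].val)` → prints 7

Answer:
5
579
5
7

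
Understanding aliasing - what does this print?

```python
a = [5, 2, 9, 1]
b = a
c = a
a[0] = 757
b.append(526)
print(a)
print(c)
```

Key concept: multiple aliases.
Step by step:
`a = [5, 2, 9, 1]` → a = [5, 2, 9, 1]
`b = a` → b = [5, 2, 9, 1] (same object as a)
`c = a` → c = [5, 2, 9, 1] (same object as a, b)
`a[0] = 757` → a = [757, 2, 9, 1] (same object as b, c); b = [757, 2, 9, 1] (same object as a, c); c = [757, 2, 9, 1] (same object as a, b)
`b.append(526)` → a = [757, 2, 9, 1, 526] (same object as b, c); b = [757, 2, 9, 1, 526] (same object as a, c); c = [757, 2, 9, 1, 526] (same object as a, b)
`print(a)` → prints [757, 2, 9, 1, 526]
`print(c)` → prints [757, 2, 9, 1, 526]

Answer:
[757, 2, 9, 1, 526]
[757, 2, 9, 1, 526]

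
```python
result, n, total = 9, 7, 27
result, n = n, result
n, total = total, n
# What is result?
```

Trace:
`result, n, total = 9, 7, 27` → result = 9; n = 7; total = 27
`result, n = n, result` → result = 7; n = 9
`n, total = total, n` → n = 27; total = 9
So result = 7

Answer: 7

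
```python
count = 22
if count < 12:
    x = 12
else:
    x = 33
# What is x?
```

Trace:
`count = 22` → count = 22
`if count < 12: ...` → count < 12 is False, take else branch → x = 33
So x = 33

Answer: 33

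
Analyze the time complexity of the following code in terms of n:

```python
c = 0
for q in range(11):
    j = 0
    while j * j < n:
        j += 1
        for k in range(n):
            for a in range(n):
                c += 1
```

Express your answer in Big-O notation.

Each loop level contributes: 1 × √n × n × n. Multiplying the contributions gives O(n^2√n).

Answer: O(n^2√n)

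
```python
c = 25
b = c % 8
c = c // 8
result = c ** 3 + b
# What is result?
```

Trace:
`c = 25` → c = 25
`b = c % 8` → b = 1
`c = c // 8` → c = 3
`result = c ** 3 + b` → result = 28
So result = 28

Answer: 28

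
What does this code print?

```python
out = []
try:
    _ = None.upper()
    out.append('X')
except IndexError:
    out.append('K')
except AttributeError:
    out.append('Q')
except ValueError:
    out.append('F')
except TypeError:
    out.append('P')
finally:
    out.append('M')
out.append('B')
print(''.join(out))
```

Execution trace: 'Q' (except AttributeError) → 'M' (finally) → 'B' (after the try/except). Output: QMB

Answer: QMB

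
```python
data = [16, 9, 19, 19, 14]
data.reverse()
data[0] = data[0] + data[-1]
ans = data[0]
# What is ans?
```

Trace:
`data = [16, 9, 19, 19, 14]` → data = [16, 9, 19, 19, 14]
`data.reverse()` → data = [14, 19, 19, 9, 16]
`data[0] = data[0] + data[-1]` → data = [30, 19, 19, 9, 16]
`ans = data[0]` → ans = 30
So ans = 30

Answer: 30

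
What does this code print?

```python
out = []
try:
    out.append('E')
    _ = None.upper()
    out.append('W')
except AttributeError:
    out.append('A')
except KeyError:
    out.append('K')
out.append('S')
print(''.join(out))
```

Execution trace: 'E' (try body) → 'A' (except AttributeError) → 'S' (after the try/except). Output: EAS

Answer: EAS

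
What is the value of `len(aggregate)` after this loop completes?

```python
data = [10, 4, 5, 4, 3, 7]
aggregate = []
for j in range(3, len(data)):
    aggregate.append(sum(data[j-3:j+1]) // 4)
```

Number of 4-element averages
`aggregate` takes the values: [] → [5] → [5, 4] → [5, 4, 4]
So `len(aggregate)` = 3

Answer: 3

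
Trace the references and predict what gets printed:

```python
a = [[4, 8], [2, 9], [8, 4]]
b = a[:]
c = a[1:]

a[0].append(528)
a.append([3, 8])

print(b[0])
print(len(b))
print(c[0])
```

Key concept: slice with nested mutation.
Step by step:
`a = [[4, 8], [2, 9], [8, 4]]` → a = [[4, 8], [2, 9], [8, 4]]
`b = a[:]` → b = [[4, 8], [2, 9], [8, 4]]
`c = a[1:]` → c = [[2, 9], [8, 4]]
`a[0].append(528)` → a = [[4, 8, 528], [2, 9], [8, 4]]; b = [[4, 8, 528], [2, 9], [8, 4]]
`a.append([3, 8])` → a = [[4, 8, 528], [2, 9], [8, 4], [3, 8]]
`print(b[0])` → prints [4, 8, 528]
`print(len(b))` → prints 3
`print(c[0])` → prints [2, 9]

Answer:
[4, 8, 528]
3
[2, 9]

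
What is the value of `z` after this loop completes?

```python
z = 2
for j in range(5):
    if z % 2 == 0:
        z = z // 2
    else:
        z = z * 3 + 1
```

Collatz-style transformation from 2
`z` takes the values: 2 → 1 → 4 → 2 → 1 → 4

Answer: 4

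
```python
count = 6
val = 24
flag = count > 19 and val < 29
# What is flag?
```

Trace:
`count = 6` → count = 6
`val = 24` → val = 24
`flag = count > 19 and val < 29` → flag = False
So flag = False

Answer: False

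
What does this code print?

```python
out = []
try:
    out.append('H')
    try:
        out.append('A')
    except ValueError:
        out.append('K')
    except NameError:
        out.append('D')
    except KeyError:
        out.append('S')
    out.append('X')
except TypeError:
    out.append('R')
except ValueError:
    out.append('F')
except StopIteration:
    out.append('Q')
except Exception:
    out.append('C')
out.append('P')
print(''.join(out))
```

Execution trace: 'H' (try body) → 'A' (inner try body, no exception) → 'X' (try body, no exception) → 'P' (after the try/except). Output: HAXP

Answer: HAXP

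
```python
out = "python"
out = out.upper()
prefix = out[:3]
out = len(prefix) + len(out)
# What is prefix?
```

Trace:
`out = "python"` → out = 'python'
`out = out.upper()` → out = 'PYTHON'
`prefix = out[:3]` → prefix = 'PYT'
`out = len(prefix) + len(out)` → out = 9
So prefix = 'PYT'

Answer: 'PYT'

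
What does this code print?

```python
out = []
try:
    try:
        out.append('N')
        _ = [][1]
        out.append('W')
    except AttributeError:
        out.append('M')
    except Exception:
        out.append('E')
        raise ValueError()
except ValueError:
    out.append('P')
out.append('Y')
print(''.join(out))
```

Execution trace: 'N' (inner try body) → 'E' (inner except Exception) → 'P' (outer except ValueError) → 'Y' (after the try/except). Output: NEPY

Answer: NEPY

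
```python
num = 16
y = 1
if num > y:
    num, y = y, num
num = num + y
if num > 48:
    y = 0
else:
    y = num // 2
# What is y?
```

Trace:
`num = 16` → num = 16
`y = 1` → y = 1
`if num > y: ...` → num > y is True → num = 1; y = 16
`num = num + y` → num = 17
`if num > 48: ...` → num > 48 is False, take else branch → y = 8
So y = 8

Answer: 8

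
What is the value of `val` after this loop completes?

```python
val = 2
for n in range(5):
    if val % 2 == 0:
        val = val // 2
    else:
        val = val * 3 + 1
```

Collatz-style transformation from 2
`val` takes the values: 2 → 1 → 4 → 2 → 1 → 4

Answer: 4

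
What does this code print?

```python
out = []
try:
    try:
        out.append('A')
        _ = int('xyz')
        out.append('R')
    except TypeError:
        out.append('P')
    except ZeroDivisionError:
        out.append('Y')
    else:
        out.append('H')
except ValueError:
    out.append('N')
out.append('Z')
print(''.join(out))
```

Execution trace: 'A' (try body) → 'N' (outer except ValueError) → 'Z' (after the try/except). Output: ANZ

Answer: ANZ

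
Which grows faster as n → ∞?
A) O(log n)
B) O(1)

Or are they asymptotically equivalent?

O(log n) vs O(1): Higher order terms dominate.

Answer: A) O(log n) grows faster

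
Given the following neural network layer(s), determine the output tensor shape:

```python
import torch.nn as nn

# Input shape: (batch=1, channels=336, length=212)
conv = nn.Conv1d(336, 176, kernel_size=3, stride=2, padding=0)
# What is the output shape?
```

Input: (1, 336, 212) -> Output: (1, 176, 105)

Answer: (1, 176, 105)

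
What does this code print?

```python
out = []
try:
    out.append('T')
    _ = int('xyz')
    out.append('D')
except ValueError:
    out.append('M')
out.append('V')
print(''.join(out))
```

Execution trace: 'T' (try body) → 'M' (except ValueError) → 'V' (after the try/except). Output: TMV

Answer: TMV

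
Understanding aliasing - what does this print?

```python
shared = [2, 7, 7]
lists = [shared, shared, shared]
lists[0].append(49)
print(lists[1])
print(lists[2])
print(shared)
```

Key concept: list of same reference.
Step by step:
`shared = [2, 7, 7]` → shared = [2, 7, 7]
`lists = [shared, shared, shared]` → lists = [[2, 7, 7], [2, 7, 7], [2, 7, 7]]
`lists[0].append(49)` → shared = [2, 7, 7, 49]; lists = [[2, 7, 7, 49], [2, 7, 7, 49], [2, 7, 7, 49]]
`print(lists[1])` → prints [2, 7, 7, 49]
`print(lists[2])` → prints [2, 7, 7, 49]
`print(shared)` → prints [2, 7, 7, 49]

Answer:
[2, 7, 7, 49]
[2, 7, 7, 49]
[2, 7, 7, 49]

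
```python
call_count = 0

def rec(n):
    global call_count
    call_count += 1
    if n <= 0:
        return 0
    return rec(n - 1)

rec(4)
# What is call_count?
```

Linear recursion stepping by 1: 5 calls from n=4 down to ≤0.

Answer: 5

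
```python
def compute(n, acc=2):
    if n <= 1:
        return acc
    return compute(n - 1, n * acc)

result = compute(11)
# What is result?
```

Accumulator trace (n, acc): (11, 2) -> (10, 22) -> (9, 220) -> (8, 1980) -> (7, 15840) -> (6, 110880) -> (5, 665280) -> (4, 3326400) -> (3, 13305600) -> (2, 39916800) -> (1, 79833600) -> return 79833600

Answer: 79833600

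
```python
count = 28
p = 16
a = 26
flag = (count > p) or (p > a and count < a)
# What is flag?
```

Trace:
`count = 28` → count = 28
`p = 16` → p = 16
`a = 26` → a = 26
`flag = (count > p) or (p > a and count < a)` → flag = True
So flag = True

Answer: True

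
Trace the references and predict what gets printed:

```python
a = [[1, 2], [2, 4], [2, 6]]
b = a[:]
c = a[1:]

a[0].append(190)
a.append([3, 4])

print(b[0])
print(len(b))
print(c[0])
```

Key concept: slice with nested mutation.
Step by step:
`a = [[1, 2], [2, 4], [2, 6]]` → a = [[1, 2], [2, 4], [2, 6]]
`b = a[:]` → b = [[1, 2], [2, 4], [2, 6]]
`c = a[1:]` → c = [[2, 4], [2, 6]]
`a[0].append(190)` → a = [[1, 2, 190], [2, 4], [2, 6]]; b = [[1, 2, 190], [2, 4], [2, 6]]
`a.append([3, 4])` → a = [[1, 2, 190], [2, 4], [2, 6], [3, 4]]
`print(b[0])` → prints [1, 2, 190]
`print(len(b))` → prints 3
`print(c[0])` → prints [2, 4]

Answer:
[1, 2, 190]
3
[2, 4]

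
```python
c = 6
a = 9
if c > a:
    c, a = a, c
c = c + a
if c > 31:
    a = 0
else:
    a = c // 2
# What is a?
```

Trace:
`c = 6` → c = 6
`a = 9` → a = 9
`if c > a: ...` → c > a is False → no variable changes
`c = c + a` → c = 15
`if c > 31: ...` → c > 31 is False, take else branch → a = 7
So a = 7

Answer: 7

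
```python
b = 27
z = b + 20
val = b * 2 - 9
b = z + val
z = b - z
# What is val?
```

Trace:
`b = 27` → b = 27
`z = b + 20` → z = 47
`val = b * 2 - 9` → val = 45
`b = z + val` → b = 92
`z = b - z` → z = 45
So val = 45

Answer: 45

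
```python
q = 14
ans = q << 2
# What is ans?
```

Trace:
`q = 14` → q = 14
`ans = q << 2` → ans = 56
So ans = 56

Answer: 56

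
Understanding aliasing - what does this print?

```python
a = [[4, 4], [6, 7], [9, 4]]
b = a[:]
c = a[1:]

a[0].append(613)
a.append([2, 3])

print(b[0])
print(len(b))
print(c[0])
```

Key concept: slice with nested mutation.
Step by step:
`a = [[4, 4], [6, 7], [9, 4]]` → a = [[4, 4], [6, 7], [9, 4]]
`b = a[:]` → b = [[4, 4], [6, 7], [9, 4]]
`c = a[1:]` → c = [[6, 7], [9, 4]]
`a[0].append(613)` → a = [[4, 4, 613], [6, 7], [9, 4]]; b = [[4, 4, 613], [6, 7], [9, 4]]
`a.append([2, 3])` → a = [[4, 4, 613], [6, 7], [9, 4], [2, 3]]
`print(b[0])` → prints [4, 4, 613]
`print(len(b))` → prints 3
`print(c[0])` → prints [6, 7]

Answer:
[4, 4, 613]
3
[6, 7]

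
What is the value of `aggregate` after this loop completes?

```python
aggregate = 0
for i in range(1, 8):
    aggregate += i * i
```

Sum of squares 1² to 7² = 140
`aggregate` takes the values: 0 → 1 → 5 → 14 → 30 → 55 → 91 → 140

Answer: 140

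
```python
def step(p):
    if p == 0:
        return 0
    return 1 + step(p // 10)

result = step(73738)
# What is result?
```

Count of digits of 73738: 5

Answer: 5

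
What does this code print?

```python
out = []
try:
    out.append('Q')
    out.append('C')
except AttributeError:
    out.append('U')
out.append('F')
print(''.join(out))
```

Execution trace: 'Q' (try body) → 'C' (try body, no exception) → 'F' (after the try/except). Output: QCF

Answer: QCF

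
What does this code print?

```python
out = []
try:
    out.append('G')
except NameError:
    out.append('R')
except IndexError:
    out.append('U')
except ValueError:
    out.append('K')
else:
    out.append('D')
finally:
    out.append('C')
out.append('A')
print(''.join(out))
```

Execution trace: 'G' (try body, no exception) → 'D' (else) → 'C' (finally) → 'A' (after the try/except). Output: GDCA

Answer: GDCA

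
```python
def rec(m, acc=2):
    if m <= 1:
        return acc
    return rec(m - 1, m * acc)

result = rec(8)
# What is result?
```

Accumulator trace (n, acc): (8, 2) -> (7, 16) -> (6, 112) -> (5, 672) -> (4, 3360) -> (3, 13440) -> (2, 40320) -> (1, 80640) -> return 80640

Answer: 80640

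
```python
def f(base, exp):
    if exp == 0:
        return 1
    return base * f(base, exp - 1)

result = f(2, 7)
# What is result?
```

f(2, 7) = 2 * 2 * 2 * 2 * 2 * 2 * 2 = 128

Answer: 128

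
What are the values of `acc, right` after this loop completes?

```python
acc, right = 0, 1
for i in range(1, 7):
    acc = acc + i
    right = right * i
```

Sum and factorial of 1 to 6
`acc, right` takes the values: (0, 1) → (1, 1) → (3, 1) → (3, 2) → (6, 2) → (6, 6) → (10, 6) → (10, 24) → (15, 24) → (15, 120) → (21, 120) → (21, 720)

Answer: 21, 720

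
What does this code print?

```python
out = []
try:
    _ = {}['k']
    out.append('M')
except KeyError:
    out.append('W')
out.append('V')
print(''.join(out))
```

Execution trace: 'W' (except KeyError) → 'V' (after the try/except). Output: WV

Answer: WV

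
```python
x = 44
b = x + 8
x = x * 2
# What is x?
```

Trace:
`x = 44` → x = 44
`b = x + 8` → b = 52
`x = x * 2` → x = 88
So x = 88

Answer: 88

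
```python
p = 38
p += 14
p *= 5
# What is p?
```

Trace:
`p = 38` → p = 38
`p += 14` → p = 52
`p *= 5` → p = 260
So p = 260

Answer: 260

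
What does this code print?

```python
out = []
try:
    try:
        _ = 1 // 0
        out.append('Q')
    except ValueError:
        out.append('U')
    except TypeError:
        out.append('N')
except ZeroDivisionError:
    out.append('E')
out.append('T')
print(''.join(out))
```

Execution trace: 'E' (outer except ZeroDivisionError) → 'T' (after the try/except). Output: ET

Answer: ET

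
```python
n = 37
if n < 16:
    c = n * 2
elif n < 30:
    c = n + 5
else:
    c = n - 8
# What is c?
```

Trace:
`n = 37` → n = 37
`if n < 16: ...` → n < 16 is False, n < 30 is False, take else branch → c = 29
So c = 29

Answer: 29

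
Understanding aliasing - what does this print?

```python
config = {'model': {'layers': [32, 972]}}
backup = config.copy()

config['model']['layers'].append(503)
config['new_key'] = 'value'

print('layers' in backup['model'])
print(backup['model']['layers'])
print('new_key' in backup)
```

Key concept: shallow copy gotcha with nested dict.
Step by step:
`config = {'model': {'layers': [32, 972]}}` → config = {'model': {'layers': [32, 972]}}
`backup = config.copy()` → backup = {'model': {'layers': [32, 972]}}
`config['model']['layers'].append(503)` → config = {'model': {'layers': [32, 972, 503]}}; backup = {'model': {'layers': [32, 972, 503]}}
`config['new_key'] = 'value'` → config = {'model': {'layers': [32, 972, 503]}, 'new_key': 'value'}
`print('layers' in backup['model'])` → prints True
`print(backup['model']['layers'])` → prints [32, 972, 503]
`print('new_key' in backup)` → prints False

Answer:
True
[32, 972, 503]
False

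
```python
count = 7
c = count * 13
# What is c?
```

Trace:
`count = 7` → count = 7
`c = count * 13` → c = 91
So c = 91

Answer: 91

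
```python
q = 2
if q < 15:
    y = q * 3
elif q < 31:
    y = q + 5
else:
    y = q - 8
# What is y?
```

Trace:
`q = 2` → q = 2
`if q < 15: ...` → q < 15 is True → y = 6
So y = 6

Answer: 6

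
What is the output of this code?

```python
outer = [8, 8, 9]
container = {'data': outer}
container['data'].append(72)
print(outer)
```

Key concept: dict holds reference to list.
Step by step:
`outer = [8, 8, 9]` → outer = [8, 8, 9]
`container = {'data': outer}` → container = {'data': [8, 8, 9]}
`container['data'].append(72)` → outer = [8, 8, 9, 72]; container = {'data': [8, 8, 9, 72]}
`print(outer)` → prints [8, 8, 9, 72]

Answer: [8, 8, 9, 72]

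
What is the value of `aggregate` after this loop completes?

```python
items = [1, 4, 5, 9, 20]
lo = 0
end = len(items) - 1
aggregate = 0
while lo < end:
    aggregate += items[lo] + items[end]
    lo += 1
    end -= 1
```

Sum of pairs from ends
`aggregate` takes the values: 0 → 21 → 34

Answer: 34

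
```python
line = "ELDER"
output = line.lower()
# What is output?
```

Trace:
`line = "ELDER"` → line = 'ELDER'
`output = line.lower()` → output = 'elder'
So output = 'elder'

Answer: 'elder'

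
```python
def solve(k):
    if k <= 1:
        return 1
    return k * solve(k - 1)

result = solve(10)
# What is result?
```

solve(10) = 10 * 9 * 8 * 7 * 6 * 5 * 4 * 3 * 2 * 1 = 3628800

Answer: 3628800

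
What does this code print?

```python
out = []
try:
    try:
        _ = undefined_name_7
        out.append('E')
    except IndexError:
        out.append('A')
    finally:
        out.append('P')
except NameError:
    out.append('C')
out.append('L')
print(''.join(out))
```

Execution trace: 'P' (finally) → 'C' (outer except NameError) → 'L' (after the try/except). Output: PCL

Answer: PCL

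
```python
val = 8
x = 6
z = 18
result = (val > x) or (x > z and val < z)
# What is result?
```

Trace:
`val = 8` → val = 8
`x = 6` → x = 6
`z = 18` → z = 18
`result = (val > x) or (x > z and val < z)` → result = True
So result = True

Answer: True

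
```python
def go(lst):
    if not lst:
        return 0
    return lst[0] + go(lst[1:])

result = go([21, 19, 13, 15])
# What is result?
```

21 + 19 + 13 + 15 + 0 = 68

Answer: 68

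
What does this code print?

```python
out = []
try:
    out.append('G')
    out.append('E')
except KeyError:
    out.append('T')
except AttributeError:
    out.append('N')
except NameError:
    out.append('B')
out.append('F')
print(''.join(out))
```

Execution trace: 'G' (try body) → 'E' (try body, no exception) → 'F' (after the try/except). Output: GEF

Answer: GEF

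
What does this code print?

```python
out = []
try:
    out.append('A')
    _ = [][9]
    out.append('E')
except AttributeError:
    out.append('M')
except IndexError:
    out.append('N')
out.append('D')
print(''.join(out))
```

Execution trace: 'A' (try body) → 'N' (except IndexError) → 'D' (after the try/except). Output: AND

Answer: AND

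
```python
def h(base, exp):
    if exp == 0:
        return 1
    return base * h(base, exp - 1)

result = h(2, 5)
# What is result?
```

h(2, 5) = 2 * 2 * 2 * 2 * 2 = 32

Answer: 32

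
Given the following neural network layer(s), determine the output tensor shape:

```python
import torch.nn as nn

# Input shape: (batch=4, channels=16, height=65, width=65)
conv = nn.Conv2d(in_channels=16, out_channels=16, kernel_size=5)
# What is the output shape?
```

Input: (4, 16, 65, 65) -> Output: (4, 16, 61, 61)

Answer: (4, 16, 61, 61)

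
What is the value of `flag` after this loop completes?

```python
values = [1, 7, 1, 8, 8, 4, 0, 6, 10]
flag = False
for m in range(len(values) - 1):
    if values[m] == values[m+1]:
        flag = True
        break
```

Check consecutive duplicates in [1, 7, 1, 8, 8, 4, 0, 6, 10]
`flag` takes the values: False → True

Answer: True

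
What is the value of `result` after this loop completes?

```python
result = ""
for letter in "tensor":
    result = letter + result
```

Reverse 'tensor'
`result` takes the values: "" → "t" → "et" → "net" → "snet" → "osnet" → "rosnet"

Answer: "rosnet"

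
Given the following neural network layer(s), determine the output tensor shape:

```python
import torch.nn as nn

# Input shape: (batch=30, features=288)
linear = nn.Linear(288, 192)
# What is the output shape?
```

Input: (30, 288) -> Output: (30, 192)

Answer: (30, 192)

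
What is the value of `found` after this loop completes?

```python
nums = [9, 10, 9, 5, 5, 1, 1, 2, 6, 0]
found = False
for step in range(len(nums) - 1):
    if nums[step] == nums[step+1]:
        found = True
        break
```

Check consecutive duplicates in [9, 10, 9, 5, 5, 1, 1, 2, 6, 0]
`found` takes the values: False → True

Answer: True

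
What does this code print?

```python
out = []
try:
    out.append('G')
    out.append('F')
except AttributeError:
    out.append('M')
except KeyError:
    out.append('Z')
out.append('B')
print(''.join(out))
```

Execution trace: 'G' (try body) → 'F' (try body, no exception) → 'B' (after the try/except). Output: GFB

Answer: GFB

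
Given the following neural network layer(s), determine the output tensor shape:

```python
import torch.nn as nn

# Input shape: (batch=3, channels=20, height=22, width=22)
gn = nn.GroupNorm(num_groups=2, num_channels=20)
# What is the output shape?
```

Input: (3, 20, 22, 22) -> Output: (3, 20, 22, 22)

Answer: (3, 20, 22, 22)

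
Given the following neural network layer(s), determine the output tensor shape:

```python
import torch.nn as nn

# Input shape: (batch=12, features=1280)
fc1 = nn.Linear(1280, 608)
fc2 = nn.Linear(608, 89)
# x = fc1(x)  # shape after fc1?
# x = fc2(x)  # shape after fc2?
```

Input: (12, 1280) -> after fc1: (12, 608) -> Output: (12, 89)

Answer: (12, 89)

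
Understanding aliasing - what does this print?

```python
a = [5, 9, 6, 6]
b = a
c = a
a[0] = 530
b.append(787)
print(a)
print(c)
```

Key concept: multiple aliases.
Step by step:
`a = [5, 9, 6, 6]` → a = [5, 9, 6, 6]
`b = a` → b = [5, 9, 6, 6] (same object as a)
`c = a` → c = [5, 9, 6, 6] (same object as a, b)
`a[0] = 530` → a = [530, 9, 6, 6] (same object as b, c); b = [530, 9, 6, 6] (same object as a, c); c = [530, 9, 6, 6] (same object as a, b)
`b.append(787)` → a = [530, 9, 6, 6, 787] (same object as b, c); b = [530, 9, 6, 6, 787] (same object as a, c); c = [530, 9, 6, 6, 787] (same object as a, b)
`print(a)` → prints [530, 9, 6, 6, 787]
`print(c)` → prints [530, 9, 6, 6, 787]

Answer:
[530, 9, 6, 6, 787]
[530, 9, 6, 6, 787]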